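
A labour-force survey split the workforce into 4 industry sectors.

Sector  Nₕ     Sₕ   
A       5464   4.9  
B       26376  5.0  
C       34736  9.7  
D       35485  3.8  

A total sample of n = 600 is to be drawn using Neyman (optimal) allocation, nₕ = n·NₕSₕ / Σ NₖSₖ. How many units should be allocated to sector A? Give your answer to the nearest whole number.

A: NₕSₕ = 5464·4.9 = 26773.6
B: NₕSₕ = 26376·5.0 = 131880
C: NₕSₕ = 34736·9.7 = 336939.2
D: NₕSₕ = 35485·3.8 = 134843
Σ NₕSₕ = 630435.8.
n_A = 600·26773.6/630435.8 = 25.481... → 25.

25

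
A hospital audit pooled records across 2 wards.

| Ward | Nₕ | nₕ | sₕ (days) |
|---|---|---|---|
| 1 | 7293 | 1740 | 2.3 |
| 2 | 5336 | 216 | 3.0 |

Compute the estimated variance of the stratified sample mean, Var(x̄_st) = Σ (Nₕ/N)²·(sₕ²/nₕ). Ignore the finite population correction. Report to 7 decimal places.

N = 12629. Term for each stratum: Wₕ²sₕ²/nₕ.
Var(x̄_st) = 0.0010138669 + 0.0074384504 = 0.0084523173 → 0.0084523.

0.0084523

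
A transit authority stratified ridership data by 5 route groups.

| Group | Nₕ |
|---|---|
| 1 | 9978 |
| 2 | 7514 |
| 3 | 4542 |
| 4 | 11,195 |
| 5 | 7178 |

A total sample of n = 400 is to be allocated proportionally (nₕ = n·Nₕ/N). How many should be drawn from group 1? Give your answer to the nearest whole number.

99

N = 9978 + 7514 + 4542 + 11195 + 7178 = 40407.
n_1 = 400·9978/40407 = 98.775... → 99.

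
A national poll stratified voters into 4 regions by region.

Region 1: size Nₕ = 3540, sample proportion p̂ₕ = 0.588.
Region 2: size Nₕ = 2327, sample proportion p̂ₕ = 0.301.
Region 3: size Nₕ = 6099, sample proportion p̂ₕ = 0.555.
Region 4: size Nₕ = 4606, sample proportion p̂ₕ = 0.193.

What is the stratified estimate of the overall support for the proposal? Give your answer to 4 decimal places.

0.4258

N = 3540 + 2327 + 6099 + 4606 = 16572.
Overall proportion = Σ (Nₕ/N)·p̂ₕ.
Σ Nₕp̂ₕ = 2081.52 + 700.427 + 3384.945 + 888.958 = 7055.85.
7055.85 / 16572 = 0.425769... → 0.4258.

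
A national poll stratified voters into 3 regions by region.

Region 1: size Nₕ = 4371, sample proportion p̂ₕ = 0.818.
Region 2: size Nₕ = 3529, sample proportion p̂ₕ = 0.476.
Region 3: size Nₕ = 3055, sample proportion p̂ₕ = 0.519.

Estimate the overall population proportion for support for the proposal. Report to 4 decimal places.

0.6244

N = 4371 + 3529 + 3055 = 10955.
Overall proportion = Σ (Nₕ/N)·p̂ₕ.
Σ Nₕp̂ₕ = 3575.478 + 1679.804 + 1585.545 = 6840.827.
6840.827 / 10955 = 0.624448... → 0.6244.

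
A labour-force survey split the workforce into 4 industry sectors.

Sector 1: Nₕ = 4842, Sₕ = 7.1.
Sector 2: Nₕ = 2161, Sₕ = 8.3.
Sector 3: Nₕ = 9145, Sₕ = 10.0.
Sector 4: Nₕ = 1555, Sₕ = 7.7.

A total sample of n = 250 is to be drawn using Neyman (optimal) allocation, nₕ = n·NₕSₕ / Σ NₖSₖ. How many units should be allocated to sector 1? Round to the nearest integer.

55

Σ NₕSₕ = 4842·7.1 + 2161·8.3 + 9145·10.0 + 1555·7.7 = 155738.
Share for 1: 34378.2/155738 = 0.22074.
n_1 = 250 × 0.22074 = 55.186... → 55.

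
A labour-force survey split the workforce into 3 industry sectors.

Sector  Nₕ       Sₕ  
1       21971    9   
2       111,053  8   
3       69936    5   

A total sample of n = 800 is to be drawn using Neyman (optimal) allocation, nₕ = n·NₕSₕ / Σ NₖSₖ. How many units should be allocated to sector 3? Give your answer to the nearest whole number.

Σ NₕSₕ = 21971·9 + 111053·8 + 69936·5 = 1435843.
Share for 3: 349680/1435843 = 0.24354.
n_3 = 800 × 0.24354 = 194.829... → 195.

195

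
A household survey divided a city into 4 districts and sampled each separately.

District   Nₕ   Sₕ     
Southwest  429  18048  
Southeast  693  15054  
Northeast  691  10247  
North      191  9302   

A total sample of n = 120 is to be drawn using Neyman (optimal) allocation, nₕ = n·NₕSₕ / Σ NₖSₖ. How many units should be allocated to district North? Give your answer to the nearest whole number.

Σ NₕSₕ = 429·18048 + 693·15054 + 691·10247 + 191·9302 = 27032373.
Share for North: 1776682/27032373 = 0.06572.
n_North = 120 × 0.06572 = 7.887... → 8.

8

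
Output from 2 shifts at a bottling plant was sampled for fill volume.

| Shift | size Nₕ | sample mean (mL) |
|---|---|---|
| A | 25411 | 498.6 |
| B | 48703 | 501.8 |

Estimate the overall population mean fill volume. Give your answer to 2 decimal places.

500.70

N = 25411 + 48703 = 74114.
The stratified mean weights each stratum mean by its population share Nₕ/N.
Σ Nₕx̄ₕ = 25411·498.6 + 48703·501.8 = 12669924.6 + 24439165.4 = 37109090.
Divide by N: 37109090 / 74114 = 500.7028... → 500.70.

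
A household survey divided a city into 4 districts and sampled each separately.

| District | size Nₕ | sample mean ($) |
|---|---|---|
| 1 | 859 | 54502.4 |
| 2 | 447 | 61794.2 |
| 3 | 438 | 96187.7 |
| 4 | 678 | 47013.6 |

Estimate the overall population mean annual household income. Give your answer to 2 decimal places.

61290.26

x̄_st = (Σ Nₕx̄ₕ) / (Σ Nₕ) = (859·54502.4 + 447·61794.2 + 438·96187.7 + 678·47013.6) / 2422
= 148445002.4 / 2422 = 61290.2570... → 61290.26.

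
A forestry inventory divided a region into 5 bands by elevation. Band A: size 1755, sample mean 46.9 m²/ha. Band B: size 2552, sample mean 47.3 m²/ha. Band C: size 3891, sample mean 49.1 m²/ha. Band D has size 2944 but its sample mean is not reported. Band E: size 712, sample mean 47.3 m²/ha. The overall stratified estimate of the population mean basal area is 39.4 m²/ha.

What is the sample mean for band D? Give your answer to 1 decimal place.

13.4

N = 1755 + 2552 + 3891 + 2944 + 712 = 11854.
Overall total = μ·N = 39.4·11854 = 467047.6.
Subtract the known strata: 1755·46.9 + 2552·47.3 + 3891·49.1 + 712·47.3 = 427744.8.
Remaining total for band D: 467047.6 − 427744.8 = 39302.8.
Divide by its size: 39302.8 / 2944 = 13.350... → 13.4.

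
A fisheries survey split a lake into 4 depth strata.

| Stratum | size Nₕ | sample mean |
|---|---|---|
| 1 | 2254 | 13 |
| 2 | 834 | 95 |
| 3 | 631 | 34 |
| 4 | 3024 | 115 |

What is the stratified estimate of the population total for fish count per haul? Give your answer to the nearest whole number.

477746

Estimate total by summing Nₕ·x̄ₕ over strata.
2254·13 + 834·95 + 631·34 + 3024·115 = 29302 + 79230 + 21454 + 347760 = 477746.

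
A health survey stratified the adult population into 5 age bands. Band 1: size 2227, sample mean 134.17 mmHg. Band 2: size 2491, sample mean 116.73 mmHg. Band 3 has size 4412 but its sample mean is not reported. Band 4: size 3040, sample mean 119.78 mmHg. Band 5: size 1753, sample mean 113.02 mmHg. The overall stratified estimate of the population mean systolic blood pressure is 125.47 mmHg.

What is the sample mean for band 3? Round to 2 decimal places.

134.88

Σ Nₕx̄ₕ = N·μ, so 4412·x̄_3 = 13923·125.47 − (2227·134.17 + 2491·116.73 + 3040·119.78 + 1753·113.02).
= 1746918.81 − 1151826.28 = 595092.53.
x̄_3 = 595092.53 / 4412 = 134.8804... → 134.88.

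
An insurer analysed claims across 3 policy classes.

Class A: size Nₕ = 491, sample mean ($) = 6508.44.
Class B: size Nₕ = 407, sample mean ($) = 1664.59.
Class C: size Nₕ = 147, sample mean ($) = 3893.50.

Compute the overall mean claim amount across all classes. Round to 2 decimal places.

N = 1045; weights Wₕ = Nₕ/N = (0.4699, 0.3895, 0.1407).
x̄_st = Σ Wₕ·x̄ₕ = 0.4699·6508.44 + 0.3895·1664.59 + 0.1407·3893.50 ≈ 4254.0447...
→ 4254.04.

4254.04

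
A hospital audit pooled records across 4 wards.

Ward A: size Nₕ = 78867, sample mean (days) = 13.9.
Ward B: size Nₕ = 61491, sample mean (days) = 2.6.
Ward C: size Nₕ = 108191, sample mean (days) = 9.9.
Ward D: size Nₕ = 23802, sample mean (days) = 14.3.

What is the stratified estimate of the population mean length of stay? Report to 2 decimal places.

x̄_st = (Σ Nₕx̄ₕ) / (Σ Nₕ) = (78867·13.9 + 61491·2.6 + 108191·9.9 + 23802·14.3) / 272351
= 2667587.4 / 272351 = 9.7947... → 9.79.

9.79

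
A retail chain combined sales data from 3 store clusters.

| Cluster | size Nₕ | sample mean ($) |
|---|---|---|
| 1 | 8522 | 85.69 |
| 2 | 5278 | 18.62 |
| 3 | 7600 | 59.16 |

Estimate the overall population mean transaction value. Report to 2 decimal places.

59.73

x̄_st = (Σ Nₕx̄ₕ) / (Σ Nₕ) = (8522·85.69 + 5278·18.62 + 7600·59.16) / 21400
= 1278142.54 / 21400 = 59.7263... → 59.73.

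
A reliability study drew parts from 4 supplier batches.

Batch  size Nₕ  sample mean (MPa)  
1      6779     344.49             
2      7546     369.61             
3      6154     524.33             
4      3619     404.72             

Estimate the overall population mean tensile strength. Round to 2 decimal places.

407.33

N = 6779 + 7546 + 6154 + 3619 = 24098.
Weight each subgroup mean by Nₕ/N and sum.
Σ Nₕx̄ₕ = 6779·344.49 + 7546·369.61 + 6154·524.33 + 3619·404.72 = 2335297.71 + 2789077.06 + 3226726.82 + 1464681.68 = 9815783.27.
Divide by N: 9815783.27 / 24098 = 407.3277... → 407.33.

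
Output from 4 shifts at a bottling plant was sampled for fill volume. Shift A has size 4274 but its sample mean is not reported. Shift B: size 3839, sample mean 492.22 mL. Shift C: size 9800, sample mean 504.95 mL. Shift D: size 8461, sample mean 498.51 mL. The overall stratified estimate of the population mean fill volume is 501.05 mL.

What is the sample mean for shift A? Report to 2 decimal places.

505.07

N = 4274 + 3839 + 9800 + 8461 = 26374.
Overall total = μ·N = 501.05·26374 = 13214692.7.
Subtract the known strata: 3839·492.22 + 9800·504.95 + 8461·498.51 = 11056035.69.
Remaining total for shift A: 13214692.7 − 11056035.69 = 2158657.01.
Divide by its size: 2158657.01 / 4274 = 505.0672... → 505.07.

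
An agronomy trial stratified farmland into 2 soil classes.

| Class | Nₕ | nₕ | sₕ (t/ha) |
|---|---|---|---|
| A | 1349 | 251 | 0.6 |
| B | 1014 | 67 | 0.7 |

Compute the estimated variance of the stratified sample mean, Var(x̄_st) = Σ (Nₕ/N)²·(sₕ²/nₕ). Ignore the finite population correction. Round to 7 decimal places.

N = 2363; Wₕ = Nₕ/N.
class A: (1349/2363)²·0.6²/251 = 0.0004674393
class B: (1014/2363)²·0.7²/67 = 0.0013466965
Sum = 0.0018141359 → 0.0018141.

0.0018141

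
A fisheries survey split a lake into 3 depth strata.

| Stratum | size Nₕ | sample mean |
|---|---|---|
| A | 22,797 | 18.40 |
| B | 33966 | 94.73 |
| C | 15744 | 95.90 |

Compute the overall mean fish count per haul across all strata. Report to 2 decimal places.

N = 22797 + 33966 + 15744 = 72507.
The stratified mean weights each stratum mean by its population share Nₕ/N.
Σ Nₕx̄ₕ = 22797·18.40 + 33966·94.73 + 15744·95.90 = 419464.8 + 3217599.18 + 1509849.6 = 5146913.58.
Divide by N: 5146913.58 / 72507 = 70.9851... → 70.99.

70.99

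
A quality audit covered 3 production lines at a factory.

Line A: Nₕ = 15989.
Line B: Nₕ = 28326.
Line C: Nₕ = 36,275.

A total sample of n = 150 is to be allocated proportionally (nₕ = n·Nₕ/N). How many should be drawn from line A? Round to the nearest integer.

30

Share of line A = 15989/80590 = 0.19840.
Allocate 150 × 0.19840 = 29.760... → 30.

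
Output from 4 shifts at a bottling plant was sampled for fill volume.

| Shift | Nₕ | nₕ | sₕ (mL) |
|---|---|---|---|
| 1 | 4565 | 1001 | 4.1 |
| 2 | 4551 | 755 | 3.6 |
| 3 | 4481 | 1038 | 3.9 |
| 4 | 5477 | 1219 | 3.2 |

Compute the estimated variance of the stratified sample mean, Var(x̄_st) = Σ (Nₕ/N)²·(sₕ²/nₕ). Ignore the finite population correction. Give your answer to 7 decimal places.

N = 19074. Term for each stratum: Wₕ²sₕ²/nₕ.
Var(x̄_st) = 0.0009619038 + 0.0009772106 + 0.0008087200 + 0.0006926250 = 0.0034404594 → 0.0034405.

0.0034405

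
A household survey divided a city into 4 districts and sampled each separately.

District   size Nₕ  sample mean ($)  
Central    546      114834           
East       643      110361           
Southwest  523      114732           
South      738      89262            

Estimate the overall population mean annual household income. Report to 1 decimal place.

105935.4

x̄_st = (Σ Nₕx̄ₕ) / (Σ Nₕ) = (546·114834 + 643·110361 + 523·114732 + 738·89262) / 2450
= 259541679 / 2450 = 105935.379... → 105935.4.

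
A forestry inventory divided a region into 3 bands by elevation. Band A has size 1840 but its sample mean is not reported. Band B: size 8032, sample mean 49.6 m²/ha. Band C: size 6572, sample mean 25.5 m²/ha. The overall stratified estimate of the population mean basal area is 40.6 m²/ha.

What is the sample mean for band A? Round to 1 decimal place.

55.2

N = 1840 + 8032 + 6572 = 16444.
Overall total = μ·N = 40.6·16444 = 667626.4.
Subtract the known strata: 8032·49.6 + 6572·25.5 = 565973.2.
Remaining total for band A: 667626.4 − 565973.2 = 101653.2.
Divide by its size: 101653.2 / 1840 = 55.246... → 55.2.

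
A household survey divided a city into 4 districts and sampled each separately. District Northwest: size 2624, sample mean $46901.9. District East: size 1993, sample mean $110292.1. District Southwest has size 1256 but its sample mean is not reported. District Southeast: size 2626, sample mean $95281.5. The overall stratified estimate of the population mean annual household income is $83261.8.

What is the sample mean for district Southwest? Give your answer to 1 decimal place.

N = 2624 + 1993 + 1256 + 2626 = 8499.
Overall total = μ·N = 83261.8·8499 = 707642038.2.
Subtract the known strata: 2624·46901.9 + 1993·110292.1 + 2626·95281.5 = 593091959.9.
Remaining total for district Southwest: 707642038.2 − 593091959.9 = 114550078.3.
Divide by its size: 114550078.3 / 1256 = 91202.292... → 91202.3.

91202.3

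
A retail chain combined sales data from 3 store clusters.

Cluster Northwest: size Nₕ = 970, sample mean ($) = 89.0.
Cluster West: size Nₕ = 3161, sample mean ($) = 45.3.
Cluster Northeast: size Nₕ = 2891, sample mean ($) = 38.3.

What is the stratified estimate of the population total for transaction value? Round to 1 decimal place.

Population total = Σ Nₕ·x̄ₕ (each stratum's size times its mean).
970·89.0 + 3161·45.3 + 2891·38.3 = 86330 + 143193.3 + 110725.3 = 340248.6.

340248.6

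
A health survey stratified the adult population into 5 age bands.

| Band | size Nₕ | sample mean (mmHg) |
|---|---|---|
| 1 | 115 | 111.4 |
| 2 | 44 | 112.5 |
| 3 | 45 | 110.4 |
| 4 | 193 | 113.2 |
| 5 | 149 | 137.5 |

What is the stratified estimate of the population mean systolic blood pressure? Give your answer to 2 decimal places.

119.17

N = 115 + 44 + 45 + 193 + 149 = 546.
Weight each subgroup mean by Nₕ/N and sum.
Σ Nₕx̄ₕ = 115·111.4 + 44·112.5 + 45·110.4 + 193·113.2 + 149·137.5 = 12811 + 4950 + 4968 + 21847.6 + 20487.5 = 65064.1.
Divide by N: 65064.1 / 546 = 119.1650... → 119.17.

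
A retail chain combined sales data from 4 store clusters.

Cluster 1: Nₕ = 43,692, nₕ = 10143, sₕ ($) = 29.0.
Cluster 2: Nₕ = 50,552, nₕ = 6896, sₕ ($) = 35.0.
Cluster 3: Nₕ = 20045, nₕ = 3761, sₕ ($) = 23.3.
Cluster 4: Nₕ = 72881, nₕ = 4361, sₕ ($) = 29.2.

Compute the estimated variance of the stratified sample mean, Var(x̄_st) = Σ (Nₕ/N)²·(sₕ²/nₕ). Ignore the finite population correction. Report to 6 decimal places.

N = 187170; Wₕ = Nₕ/N.
cluster 1: (43692/187170)²·29.0²/10143 = 0.004518153
cluster 2: (50552/187170)²·35.0²/6896 = 0.012958151
cluster 3: (20045/187170)²·23.3²/3761 = 0.001655572
cluster 4: (72881/187170)²·29.2²/4361 = 0.029643930
Sum = 0.048775807 → 0.048776.

0.048776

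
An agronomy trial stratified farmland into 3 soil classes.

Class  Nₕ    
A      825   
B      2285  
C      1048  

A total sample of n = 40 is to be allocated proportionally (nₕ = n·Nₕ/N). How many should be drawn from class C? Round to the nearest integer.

10

Share of class C = 1048/4158 = 0.25204.
Allocate 40 × 0.25204 = 10.082... → 10.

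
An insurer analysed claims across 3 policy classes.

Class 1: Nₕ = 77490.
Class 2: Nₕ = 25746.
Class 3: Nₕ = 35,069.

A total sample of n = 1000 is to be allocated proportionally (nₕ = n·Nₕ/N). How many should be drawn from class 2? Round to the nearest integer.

186

N = 77490 + 25746 + 35069 = 138305.
n_2 = 1000·25746/138305 = 186.154... → 186.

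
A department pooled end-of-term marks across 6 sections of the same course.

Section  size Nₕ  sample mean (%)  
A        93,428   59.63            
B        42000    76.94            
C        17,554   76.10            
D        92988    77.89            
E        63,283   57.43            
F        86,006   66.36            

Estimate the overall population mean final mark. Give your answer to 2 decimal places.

67.61

N = 395259; weights Wₕ = Nₕ/N = (0.2364, 0.1063, 0.0444, 0.2353, 0.1601, 0.2176).
x̄_st = Σ Wₕ·x̄ₕ = 0.2364·59.63 + 0.1063·76.94 + 0.0444·76.10 + 0.2353·77.89 + 0.1601·57.43 + 0.2176·66.36 ≈ 67.6088...
→ 67.61.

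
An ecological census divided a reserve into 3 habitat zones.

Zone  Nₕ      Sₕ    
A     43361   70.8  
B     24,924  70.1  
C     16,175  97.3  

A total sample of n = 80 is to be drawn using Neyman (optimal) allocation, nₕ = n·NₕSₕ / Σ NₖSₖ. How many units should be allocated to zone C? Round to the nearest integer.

20

Σ NₕSₕ = 43361·70.8 + 24924·70.1 + 16175·97.3 = 6390958.7.
Share for C: 1573827.5/6390958.7 = 0.24626.
n_C = 80 × 0.24626 = 19.701... → 20.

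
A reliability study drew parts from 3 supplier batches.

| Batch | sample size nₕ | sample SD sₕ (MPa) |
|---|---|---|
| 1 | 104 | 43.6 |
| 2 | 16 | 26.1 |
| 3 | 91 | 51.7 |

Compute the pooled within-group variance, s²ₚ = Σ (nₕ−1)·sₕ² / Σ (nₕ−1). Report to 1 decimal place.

2147.0

1: (104−1)·43.6² = 103·1900.96 = 195798.88
2: (16−1)·26.1² = 15·681.21 = 10218.15
3: (91−1)·51.7² = 90·2672.89 = 240560.1
Numerator = 446577.13; denominator = Σ(nₕ−1) = 208.
s²ₚ = 446577.13/208 = 2147.005... → 2147.0.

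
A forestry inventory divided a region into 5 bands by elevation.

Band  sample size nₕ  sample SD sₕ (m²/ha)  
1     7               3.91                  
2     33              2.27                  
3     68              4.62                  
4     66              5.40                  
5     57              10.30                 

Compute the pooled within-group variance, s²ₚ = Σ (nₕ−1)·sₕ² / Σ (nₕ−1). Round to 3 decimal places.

42.138

1: (7−1)·3.91² = 6·15.2881 = 91.7286
2: (33−1)·2.27² = 32·5.1529 = 164.8928
3: (68−1)·4.62² = 67·21.3444 = 1430.0748
4: (66−1)·5.40² = 65·29.16 = 1895.4
5: (57−1)·10.30² = 56·106.09 = 5941.04
Numerator = 9523.1362; denominator = Σ(nₕ−1) = 226.
s²ₚ = 9523.1362/226 = 42.13777... → 42.138.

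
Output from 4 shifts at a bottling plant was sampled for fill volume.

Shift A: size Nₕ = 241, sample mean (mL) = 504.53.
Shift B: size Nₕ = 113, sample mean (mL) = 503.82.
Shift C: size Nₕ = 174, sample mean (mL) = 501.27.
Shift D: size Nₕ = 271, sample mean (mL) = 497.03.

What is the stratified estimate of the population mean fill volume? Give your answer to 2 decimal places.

501.18

N = 241 + 113 + 174 + 271 = 799.
Overall mean = Σ (Nₕ/N)·x̄ₕ — weight by population share, not a simple average.
Σ Nₕx̄ₕ = 241·504.53 + 113·503.82 + 174·501.27 + 271·497.03 = 121591.73 + 56931.66 + 87220.98 + 134695.13 = 400439.5.
Divide by N: 400439.5 / 799 = 501.1758... → 501.18.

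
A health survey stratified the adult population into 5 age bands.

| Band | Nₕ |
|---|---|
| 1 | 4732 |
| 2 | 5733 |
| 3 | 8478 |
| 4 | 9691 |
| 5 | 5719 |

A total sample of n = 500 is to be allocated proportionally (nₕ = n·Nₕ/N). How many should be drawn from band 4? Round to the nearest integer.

Share of band 4 = 9691/34353 = 0.28210.
Allocate 500 × 0.28210 = 141.050... → 141.

141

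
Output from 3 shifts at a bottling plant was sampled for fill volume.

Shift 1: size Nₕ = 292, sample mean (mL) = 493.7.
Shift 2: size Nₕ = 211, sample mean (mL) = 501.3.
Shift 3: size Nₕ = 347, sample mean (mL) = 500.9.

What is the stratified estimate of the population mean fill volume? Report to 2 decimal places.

498.53

N = 292 + 211 + 347 = 850.
Overall mean = Σ (Nₕ/N)·x̄ₕ — weight by population share, not a simple average.
Σ Nₕx̄ₕ = 292·493.7 + 211·501.3 + 347·500.9 = 144160.4 + 105774.3 + 173812.3 = 423747.
Divide by N: 423747 / 850 = 498.5259... → 498.53.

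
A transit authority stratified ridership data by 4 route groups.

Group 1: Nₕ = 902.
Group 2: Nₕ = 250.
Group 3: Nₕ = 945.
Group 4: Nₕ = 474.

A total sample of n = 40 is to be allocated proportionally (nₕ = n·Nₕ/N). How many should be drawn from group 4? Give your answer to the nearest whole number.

7

Share of group 4 = 474/2571 = 0.18436.
Allocate 40 × 0.18436 = 7.375... → 7.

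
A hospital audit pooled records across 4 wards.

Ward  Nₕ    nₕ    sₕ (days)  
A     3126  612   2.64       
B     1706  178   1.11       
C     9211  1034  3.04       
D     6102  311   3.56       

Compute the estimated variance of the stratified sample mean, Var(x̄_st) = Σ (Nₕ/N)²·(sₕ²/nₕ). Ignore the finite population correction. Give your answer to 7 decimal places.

0.0059314

N = 20145. Term for each stratum: Wₕ²sₕ²/nₕ.
Var(x̄_st) = 0.0002742204 + 0.0000496420 + 0.0018685540 + 0.0037389484 = 0.0059313648 → 0.0059314.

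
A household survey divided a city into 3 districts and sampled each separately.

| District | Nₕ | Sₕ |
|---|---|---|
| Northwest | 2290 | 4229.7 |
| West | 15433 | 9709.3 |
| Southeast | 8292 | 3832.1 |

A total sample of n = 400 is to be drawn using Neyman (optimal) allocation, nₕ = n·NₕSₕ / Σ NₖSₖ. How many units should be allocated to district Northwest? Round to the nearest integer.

20

Northwest: NₕSₕ = 2290·4229.7 = 9686013
West: NₕSₕ = 15433·9709.3 = 149843626.9
Southeast: NₕSₕ = 8292·3832.1 = 31775773.2
Σ NₕSₕ = 191305413.1.
n_Northwest = 400·9686013/191305413.1 = 20.252... → 20.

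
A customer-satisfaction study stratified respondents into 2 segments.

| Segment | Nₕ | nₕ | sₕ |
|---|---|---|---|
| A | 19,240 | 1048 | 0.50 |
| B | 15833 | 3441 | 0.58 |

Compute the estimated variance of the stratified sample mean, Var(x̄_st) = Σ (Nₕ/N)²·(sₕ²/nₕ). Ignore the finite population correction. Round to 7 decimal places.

N = 35073. Term for each stratum: Wₕ²sₕ²/nₕ.
Var(x̄_st) = 0.0000717865 + 0.0000199229 = 0.0000917094 → 0.0000917.

0.0000917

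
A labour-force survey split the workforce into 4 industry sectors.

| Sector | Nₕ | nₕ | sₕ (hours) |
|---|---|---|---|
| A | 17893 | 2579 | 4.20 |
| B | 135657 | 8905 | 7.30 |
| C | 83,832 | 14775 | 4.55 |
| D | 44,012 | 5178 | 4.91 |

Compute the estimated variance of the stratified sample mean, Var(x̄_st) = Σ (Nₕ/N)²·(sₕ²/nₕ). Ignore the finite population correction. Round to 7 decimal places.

0.0016567

N = 281394. Term for each stratum: Wₕ²sₕ²/nₕ.
Var(x̄_st) = 0.0000276557 + 0.0013908060 + 0.0001243613 + 0.0001138973 = 0.0016567203 → 0.0016567.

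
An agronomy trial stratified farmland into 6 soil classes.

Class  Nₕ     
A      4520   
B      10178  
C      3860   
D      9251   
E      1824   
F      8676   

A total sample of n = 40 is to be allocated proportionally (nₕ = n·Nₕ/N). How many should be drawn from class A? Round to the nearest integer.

N = 4520 + 10178 + 3860 + 9251 + 1824 + 8676 = 38309.
n_A = 40·4520/38309 = 4.720... → 5.

5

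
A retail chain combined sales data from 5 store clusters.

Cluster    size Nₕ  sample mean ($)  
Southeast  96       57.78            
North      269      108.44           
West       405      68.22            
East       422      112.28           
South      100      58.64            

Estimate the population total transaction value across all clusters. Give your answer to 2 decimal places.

Southeast: 96·57.78 = 5546.88
North: 269·108.44 = 29170.36
West: 405·68.22 = 27629.1
East: 422·112.28 = 47382.16
South: 100·58.64 = 5864
τ̂ = Σ Nₕx̄ₕ = 115592.50.

115592.50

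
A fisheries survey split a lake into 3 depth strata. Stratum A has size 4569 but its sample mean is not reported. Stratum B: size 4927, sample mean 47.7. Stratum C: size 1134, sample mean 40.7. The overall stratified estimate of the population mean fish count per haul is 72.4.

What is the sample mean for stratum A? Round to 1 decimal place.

106.9

Σ Nₕx̄ₕ = N·μ, so 4569·x̄_A = 10630·72.4 − (4927·47.7 + 1134·40.7).
= 769612 − 281171.7 = 488440.3.
x̄_A = 488440.3 / 4569 = 106.903... → 106.9.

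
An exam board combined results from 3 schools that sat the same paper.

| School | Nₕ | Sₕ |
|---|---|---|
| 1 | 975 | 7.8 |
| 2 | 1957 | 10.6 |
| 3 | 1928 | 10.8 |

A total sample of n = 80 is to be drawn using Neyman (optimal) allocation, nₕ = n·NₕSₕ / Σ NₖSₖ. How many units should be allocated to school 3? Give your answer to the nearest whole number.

34

1: NₕSₕ = 975·7.8 = 7605
2: NₕSₕ = 1957·10.6 = 20744.2
3: NₕSₕ = 1928·10.8 = 20822.4
Σ NₕSₕ = 49171.6.
n_3 = 80·20822.4/49171.6 = 33.877... → 34.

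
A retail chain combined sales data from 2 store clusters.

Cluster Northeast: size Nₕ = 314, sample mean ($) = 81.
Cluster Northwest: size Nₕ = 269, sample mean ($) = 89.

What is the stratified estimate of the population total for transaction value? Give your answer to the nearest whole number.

49375

Northeast: 314·81 = 25434
Northwest: 269·89 = 23941
τ̂ = Σ Nₕx̄ₕ = 49375.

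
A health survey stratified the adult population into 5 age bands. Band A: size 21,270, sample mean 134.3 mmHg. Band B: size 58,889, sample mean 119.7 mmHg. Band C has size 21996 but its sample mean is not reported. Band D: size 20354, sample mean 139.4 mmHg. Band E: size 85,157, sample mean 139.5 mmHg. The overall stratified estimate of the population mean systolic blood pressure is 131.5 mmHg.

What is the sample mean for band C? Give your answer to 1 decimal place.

122.1

Σ Nₕx̄ₕ = N·μ, so 21996·x̄_C = 207666·131.5 − (21270·134.3 + 58889·119.7 + 20354·139.4 + 85157·139.5).
= 27308079 − 24622323.4 = 2685755.6.
x̄_C = 2685755.6 / 21996 = 122.102... → 122.1.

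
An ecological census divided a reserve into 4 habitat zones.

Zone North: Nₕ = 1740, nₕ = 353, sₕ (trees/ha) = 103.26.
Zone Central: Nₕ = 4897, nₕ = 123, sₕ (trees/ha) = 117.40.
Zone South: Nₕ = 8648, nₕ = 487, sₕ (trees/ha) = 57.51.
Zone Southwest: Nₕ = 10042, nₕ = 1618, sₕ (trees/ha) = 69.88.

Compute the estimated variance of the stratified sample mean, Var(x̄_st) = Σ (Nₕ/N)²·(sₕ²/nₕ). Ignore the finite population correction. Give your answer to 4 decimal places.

5.5980

N = 25327. Term for each stratum: Wₕ²sₕ²/nₕ.
Var(x̄_st) = 0.1425675 + 4.1891295 + 0.7918112 + 0.4744607 = 5.5979689 → 5.5980.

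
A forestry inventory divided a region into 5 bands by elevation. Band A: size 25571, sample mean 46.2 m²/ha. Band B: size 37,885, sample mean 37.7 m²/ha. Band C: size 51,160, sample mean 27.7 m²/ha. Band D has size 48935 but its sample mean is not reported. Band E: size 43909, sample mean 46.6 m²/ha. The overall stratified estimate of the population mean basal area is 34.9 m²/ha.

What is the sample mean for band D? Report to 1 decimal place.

N = 25571 + 37885 + 51160 + 48935 + 43909 = 207460.
Overall total = μ·N = 34.9·207460 = 7240354.
Subtract the known strata: 25571·46.2 + 37885·37.7 + 51160·27.7 + 43909·46.6 = 6072936.1.
Remaining total for band D: 7240354 − 6072936.1 = 1167417.9.
Divide by its size: 1167417.9 / 48935 = 23.857... → 23.9.

23.9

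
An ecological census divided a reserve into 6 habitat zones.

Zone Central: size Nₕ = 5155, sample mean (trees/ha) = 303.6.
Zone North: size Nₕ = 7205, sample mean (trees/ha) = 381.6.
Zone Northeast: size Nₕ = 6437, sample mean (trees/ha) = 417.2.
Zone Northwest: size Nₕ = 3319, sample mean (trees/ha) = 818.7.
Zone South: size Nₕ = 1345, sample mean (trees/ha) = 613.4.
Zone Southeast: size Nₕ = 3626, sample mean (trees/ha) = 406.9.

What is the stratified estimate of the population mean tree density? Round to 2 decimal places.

x̄_st = (Σ Nₕx̄ₕ) / (Σ Nₕ) = (5155·303.6 + 7205·381.6 + 6437·417.2 + 3319·818.7 + 1345·613.4 + 3626·406.9) / 27087
= 12017710.1 / 27087 = 443.6708... → 443.67.

443.67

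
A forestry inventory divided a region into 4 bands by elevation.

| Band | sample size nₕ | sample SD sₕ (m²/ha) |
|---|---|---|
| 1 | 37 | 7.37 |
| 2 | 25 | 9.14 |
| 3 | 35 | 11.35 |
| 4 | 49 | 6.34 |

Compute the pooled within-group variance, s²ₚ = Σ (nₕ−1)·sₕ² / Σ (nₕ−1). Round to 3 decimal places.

1: (37−1)·7.37² = 36·54.3169 = 1955.4084
2: (25−1)·9.14² = 24·83.5396 = 2004.9504
3: (35−1)·11.35² = 34·128.8225 = 4379.965
4: (49−1)·6.34² = 48·40.1956 = 1929.3888
Numerator = 10269.7126; denominator = Σ(nₕ−1) = 142.
s²ₚ = 10269.7126/142 = 72.32192... → 72.322.

72.322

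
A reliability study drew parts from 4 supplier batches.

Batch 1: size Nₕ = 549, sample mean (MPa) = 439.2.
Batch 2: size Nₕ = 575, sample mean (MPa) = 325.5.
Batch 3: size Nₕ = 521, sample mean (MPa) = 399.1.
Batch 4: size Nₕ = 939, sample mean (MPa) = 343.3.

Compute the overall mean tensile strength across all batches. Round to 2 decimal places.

N = 549 + 575 + 521 + 939 = 2584.
The stratified mean weights each stratum mean by its population share Nₕ/N.
Σ Nₕx̄ₕ = 549·439.2 + 575·325.5 + 521·399.1 + 939·343.3 = 241120.8 + 187162.5 + 207931.1 + 322358.7 = 958573.1.
Divide by N: 958573.1 / 2584 = 370.9648... → 370.96.

370.96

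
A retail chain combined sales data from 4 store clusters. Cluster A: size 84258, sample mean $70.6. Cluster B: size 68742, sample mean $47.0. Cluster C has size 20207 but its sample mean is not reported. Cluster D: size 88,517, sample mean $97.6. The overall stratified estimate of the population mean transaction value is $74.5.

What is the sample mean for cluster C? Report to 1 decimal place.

Σ Nₕx̄ₕ = N·μ, so 20207·x̄_C = 261724·74.5 − (84258·70.6 + 68742·47.0 + 88517·97.6).
= 19498438 − 17818748 = 1679690.
x̄_C = 1679690 / 20207 = 83.124... → 83.1.

83.1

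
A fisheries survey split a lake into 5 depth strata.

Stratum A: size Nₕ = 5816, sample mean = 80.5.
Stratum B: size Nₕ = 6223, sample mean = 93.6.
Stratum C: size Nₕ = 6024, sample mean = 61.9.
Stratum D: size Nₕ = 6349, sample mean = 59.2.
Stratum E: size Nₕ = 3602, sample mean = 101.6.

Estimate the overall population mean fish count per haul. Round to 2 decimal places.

x̄_st = (Σ Nₕx̄ₕ) / (Σ Nₕ) = (5816·80.5 + 6223·93.6 + 6024·61.9 + 6349·59.2 + 3602·101.6) / 28014
= 2165370.4 / 28014 = 77.2960... → 77.30.

77.30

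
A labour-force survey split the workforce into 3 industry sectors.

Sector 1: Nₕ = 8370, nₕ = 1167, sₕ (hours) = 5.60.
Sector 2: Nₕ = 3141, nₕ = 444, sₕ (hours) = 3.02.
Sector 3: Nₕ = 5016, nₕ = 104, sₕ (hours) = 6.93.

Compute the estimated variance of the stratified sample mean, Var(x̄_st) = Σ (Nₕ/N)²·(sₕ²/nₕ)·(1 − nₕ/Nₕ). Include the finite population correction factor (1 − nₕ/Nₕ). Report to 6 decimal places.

0.048223

N = 16527; Wₕ = Nₕ/N.
sector 1: (8370/16527)²·5.60²/1167·(1 − 1167/8370) = 0.005931384
sector 2: (3141/16527)²·3.02²/444·(1 − 444/3141) = 0.000637077
sector 3: (5016/16527)²·6.93²/104·(1 − 104/5016) = 0.041654408
Sum = 0.048222868 → 0.048223.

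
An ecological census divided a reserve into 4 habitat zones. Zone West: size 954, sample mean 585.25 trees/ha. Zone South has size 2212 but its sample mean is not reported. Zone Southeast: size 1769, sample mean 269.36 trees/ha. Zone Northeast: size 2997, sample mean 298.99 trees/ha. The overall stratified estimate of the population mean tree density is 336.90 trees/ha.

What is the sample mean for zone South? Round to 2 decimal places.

Σ Nₕx̄ₕ = N·μ, so 2212·x̄_South = 7932·336.90 − (954·585.25 + 1769·269.36 + 2997·298.99).
= 2672290.8 − 1930899.37 = 741391.43.
x̄_South = 741391.43 / 2212 = 335.1679... → 335.17.

335.17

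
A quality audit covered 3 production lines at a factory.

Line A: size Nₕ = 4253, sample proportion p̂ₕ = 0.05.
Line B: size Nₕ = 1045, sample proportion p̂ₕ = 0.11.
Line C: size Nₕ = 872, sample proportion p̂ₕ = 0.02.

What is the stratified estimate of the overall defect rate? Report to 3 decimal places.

0.056

Wₕ = Nₕ/N with N = 6170: 0.6893, 0.1694, 0.1413.
p̂_st = 0.6893·0.05 + 0.1694·0.11 + 0.1413·0.02 ≈ 0.05592... → 0.056.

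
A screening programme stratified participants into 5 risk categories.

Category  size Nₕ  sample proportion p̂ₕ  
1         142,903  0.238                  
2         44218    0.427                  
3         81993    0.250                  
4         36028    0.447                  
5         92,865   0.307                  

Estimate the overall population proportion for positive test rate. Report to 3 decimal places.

0.296

Wₕ = Nₕ/N with N = 398007: 0.3590, 0.1111, 0.2060, 0.0905, 0.2333.
p̂_st = 0.3590·0.238 + 0.1111·0.427 + 0.2060·0.250 + 0.0905·0.447 + 0.2333·0.307 ≈ 0.29649... → 0.296.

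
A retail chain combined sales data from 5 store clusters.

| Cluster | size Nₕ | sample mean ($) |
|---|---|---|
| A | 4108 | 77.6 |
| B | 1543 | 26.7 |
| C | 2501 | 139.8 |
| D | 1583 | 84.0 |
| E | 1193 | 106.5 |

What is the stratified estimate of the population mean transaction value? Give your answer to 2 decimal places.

88.73

x̄_st = (Σ Nₕx̄ₕ) / (Σ Nₕ) = (4108·77.6 + 1543·26.7 + 2501·139.8 + 1583·84.0 + 1193·106.5) / 10928
= 969645.2 / 10928 = 88.7303... → 88.73.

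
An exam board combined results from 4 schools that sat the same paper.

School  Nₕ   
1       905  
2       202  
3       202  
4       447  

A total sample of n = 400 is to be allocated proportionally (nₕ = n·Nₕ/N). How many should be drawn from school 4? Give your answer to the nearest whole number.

N = 905 + 202 + 202 + 447 = 1756.
n_4 = 400·447/1756 = 101.822... → 102.

102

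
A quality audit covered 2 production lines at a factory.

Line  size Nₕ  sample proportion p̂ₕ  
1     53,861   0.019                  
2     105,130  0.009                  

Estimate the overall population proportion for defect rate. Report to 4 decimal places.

Wₕ = Nₕ/N with N = 158991: 0.3388, 0.6612.
p̂_st = 0.3388·0.019 + 0.6612·0.009 ≈ 0.012388... → 0.0124.

0.0124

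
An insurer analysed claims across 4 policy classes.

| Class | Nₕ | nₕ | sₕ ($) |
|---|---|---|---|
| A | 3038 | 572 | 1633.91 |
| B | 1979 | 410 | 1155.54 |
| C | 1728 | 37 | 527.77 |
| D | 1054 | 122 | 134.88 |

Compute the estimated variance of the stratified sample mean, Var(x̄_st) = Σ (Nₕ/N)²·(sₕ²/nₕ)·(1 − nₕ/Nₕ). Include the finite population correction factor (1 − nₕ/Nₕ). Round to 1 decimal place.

N = 7799; Wₕ = Nₕ/N.
class A: (3038/7799)²·1633.91²/572·(1 − 572/3038) = 574.8615
class B: (1979/7799)²·1155.54²/410·(1 − 410/1979) = 166.2559
class C: (1728/7799)²·527.77²/37·(1 − 37/1728) = 361.6573
class D: (1054/7799)²·134.88²/122·(1 − 122/1054) = 2.4083
Sum = 1105.1830 → 1105.2.

1105.2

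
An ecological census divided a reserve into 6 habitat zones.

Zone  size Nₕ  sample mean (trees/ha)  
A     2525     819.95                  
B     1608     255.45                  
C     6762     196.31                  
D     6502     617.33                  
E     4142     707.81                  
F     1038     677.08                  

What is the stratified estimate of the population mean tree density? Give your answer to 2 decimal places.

507.46

N = 22577; weights Wₕ = Nₕ/N = (0.1118, 0.0712, 0.2995, 0.2880, 0.1835, 0.0460).
x̄_st = Σ Wₕ·x̄ₕ = 0.1118·819.95 + 0.0712·255.45 + 0.2995·196.31 + 0.2880·617.33 + 0.1835·707.81 + 0.0460·677.08 ≈ 507.4644...
→ 507.46.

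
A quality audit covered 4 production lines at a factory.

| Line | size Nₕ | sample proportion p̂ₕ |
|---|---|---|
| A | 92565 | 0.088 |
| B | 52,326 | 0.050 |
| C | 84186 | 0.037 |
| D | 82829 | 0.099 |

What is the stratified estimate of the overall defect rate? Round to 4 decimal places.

0.0708

Wₕ = Nₕ/N with N = 311906: 0.2968, 0.1678, 0.2699, 0.2656.
p̂_st = 0.2968·0.088 + 0.1678·0.050 + 0.2699·0.037 + 0.2656·0.099 ≈ 0.070781... → 0.0708.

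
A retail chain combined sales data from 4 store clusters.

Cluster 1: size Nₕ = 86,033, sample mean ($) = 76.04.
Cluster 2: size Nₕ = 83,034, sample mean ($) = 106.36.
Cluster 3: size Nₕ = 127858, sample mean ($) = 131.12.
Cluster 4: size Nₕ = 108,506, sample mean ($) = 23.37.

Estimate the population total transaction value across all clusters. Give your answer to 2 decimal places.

1: 86033·76.04 = 6541949.32
2: 83034·106.36 = 8831496.24
3: 127858·131.12 = 16764740.96
4: 108506·23.37 = 2535785.22
τ̂ = Σ Nₕx̄ₕ = 34673971.74.

34673971.74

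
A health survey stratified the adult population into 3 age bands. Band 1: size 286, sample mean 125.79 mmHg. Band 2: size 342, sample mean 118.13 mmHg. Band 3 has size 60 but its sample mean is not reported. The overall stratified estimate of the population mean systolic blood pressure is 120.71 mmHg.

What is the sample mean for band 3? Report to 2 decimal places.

N = 286 + 342 + 60 = 688.
Overall total = μ·N = 120.71·688 = 83048.48.
Subtract the known strata: 286·125.79 + 342·118.13 = 76376.4.
Remaining total for band 3: 83048.48 − 76376.4 = 6672.08.
Divide by its size: 6672.08 / 60 = 111.2013... → 111.20.

111.20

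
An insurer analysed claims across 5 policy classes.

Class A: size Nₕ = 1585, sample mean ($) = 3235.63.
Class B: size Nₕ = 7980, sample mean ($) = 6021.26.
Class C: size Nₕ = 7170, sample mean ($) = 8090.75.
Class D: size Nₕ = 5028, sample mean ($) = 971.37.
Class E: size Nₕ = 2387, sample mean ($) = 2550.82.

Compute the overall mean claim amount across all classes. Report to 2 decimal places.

N = 24150; weights Wₕ = Nₕ/N = (0.0656, 0.3304, 0.2969, 0.2082, 0.0988).
x̄_st = Σ Wₕ·x̄ₕ = 0.0656·3235.63 + 0.3304·6021.26 + 0.2969·8090.75 + 0.2082·971.37 + 0.0988·2550.82 ≈ 5058.4539...
→ 5058.45.

5058.45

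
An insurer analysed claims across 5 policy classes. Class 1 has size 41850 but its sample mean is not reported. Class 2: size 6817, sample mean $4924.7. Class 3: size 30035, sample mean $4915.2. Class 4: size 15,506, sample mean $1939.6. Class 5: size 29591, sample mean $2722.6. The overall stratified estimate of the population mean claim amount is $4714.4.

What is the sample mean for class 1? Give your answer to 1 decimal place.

N = 41850 + 6817 + 30035 + 15506 + 29591 = 123799.
Overall total = μ·N = 4714.4·123799 = 583638005.6.
Subtract the known strata: 6817·4924.7 + 30035·4915.2 + 15506·1939.6 + 29591·2722.6 = 291839606.1.
Remaining total for class 1: 583638005.6 − 291839606.1 = 291798399.5.
Divide by its size: 291798399.5 / 41850 = 6972.483... → 6972.5.

6972.5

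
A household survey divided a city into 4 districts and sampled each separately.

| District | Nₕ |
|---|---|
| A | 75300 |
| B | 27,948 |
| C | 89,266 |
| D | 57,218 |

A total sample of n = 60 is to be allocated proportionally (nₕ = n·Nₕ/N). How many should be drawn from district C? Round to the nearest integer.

21

N = 75300 + 27948 + 89266 + 57218 = 249732.
n_C = 60·89266/249732 = 21.447... → 21.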